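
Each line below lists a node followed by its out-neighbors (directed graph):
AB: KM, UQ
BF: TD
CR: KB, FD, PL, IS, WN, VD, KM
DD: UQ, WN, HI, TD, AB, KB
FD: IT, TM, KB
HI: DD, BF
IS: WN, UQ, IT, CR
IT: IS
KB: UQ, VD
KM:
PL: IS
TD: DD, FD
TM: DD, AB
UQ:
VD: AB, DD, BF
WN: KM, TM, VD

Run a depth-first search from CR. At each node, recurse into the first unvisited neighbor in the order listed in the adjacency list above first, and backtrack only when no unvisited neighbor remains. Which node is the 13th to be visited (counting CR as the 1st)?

Visit CR
CR → KB
KB → UQ
KB → VD
VD → AB
AB → KM
VD → DD
DD → WN
WN → TM
DD → HI
HI → BF
BF → TD
TD → FD
FD → IT
IT → IS
CR → PL

Visit order: CR, KB, UQ, VD, AB, KM, DD, WN, TM, HI, BF, TD, FD, IT, IS, PL

FD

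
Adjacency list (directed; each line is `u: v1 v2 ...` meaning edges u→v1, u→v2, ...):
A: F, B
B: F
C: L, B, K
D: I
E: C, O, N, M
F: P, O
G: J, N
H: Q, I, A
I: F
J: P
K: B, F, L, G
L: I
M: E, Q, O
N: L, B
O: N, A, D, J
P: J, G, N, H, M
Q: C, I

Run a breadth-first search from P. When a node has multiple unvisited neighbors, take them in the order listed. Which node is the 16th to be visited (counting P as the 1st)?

D

Visit P; enqueue J, G, N, H, M → queue [J, G, N, H, M]
Visit J → queue [G, N, H, M]
Visit G → queue [N, H, M]
Visit N; enqueue L, B → queue [H, M, L, B]
Visit H; enqueue Q, I, A → queue [M, L, B, Q, I, A]
Visit M; enqueue E, O → queue [L, B, Q, I, A, E, O]
Visit L → queue [B, Q, I, A, E, O]
Visit B; enqueue F → queue [Q, I, A, E, O, F]
Visit Q; enqueue C → queue [I, A, E, O, F, C]
Visit I → queue [A, E, O, F, C]
Visit A → queue [E, O, F, C]
Visit E → queue [O, F, C]
Visit O; enqueue D → queue [F, C, D]
Visit F → queue [C, D]
Visit C; enqueue K → queue [D, K]
Visit D → queue [K]
Visit K → queue []

Visit order: P, J, G, N, H, M, L, B, Q, I, A, E, O, F, C, D, K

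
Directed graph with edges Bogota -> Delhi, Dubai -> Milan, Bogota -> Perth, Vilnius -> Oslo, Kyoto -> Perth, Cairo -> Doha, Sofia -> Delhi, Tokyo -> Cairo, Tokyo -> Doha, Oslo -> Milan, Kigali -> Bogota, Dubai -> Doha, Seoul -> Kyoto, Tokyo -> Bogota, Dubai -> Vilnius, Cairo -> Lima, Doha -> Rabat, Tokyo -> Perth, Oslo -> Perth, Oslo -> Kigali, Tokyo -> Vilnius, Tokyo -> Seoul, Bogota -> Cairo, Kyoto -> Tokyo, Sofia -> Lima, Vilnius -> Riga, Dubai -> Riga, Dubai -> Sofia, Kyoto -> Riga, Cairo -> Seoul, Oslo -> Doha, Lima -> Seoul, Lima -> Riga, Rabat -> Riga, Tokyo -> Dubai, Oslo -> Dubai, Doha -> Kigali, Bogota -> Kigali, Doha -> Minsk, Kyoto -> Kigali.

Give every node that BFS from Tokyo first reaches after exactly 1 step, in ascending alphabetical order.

Level 0: Tokyo
Level 1: Bogota, Cairo, Doha, Dubai, Perth, Seoul, Vilnius
Level 2: Delhi, Kigali, Kyoto, Lima, Milan, Minsk, Oslo, Rabat, Riga, Sofia

Bogota, Cairo, Doha, Dubai, Perth, Seoul, Vilnius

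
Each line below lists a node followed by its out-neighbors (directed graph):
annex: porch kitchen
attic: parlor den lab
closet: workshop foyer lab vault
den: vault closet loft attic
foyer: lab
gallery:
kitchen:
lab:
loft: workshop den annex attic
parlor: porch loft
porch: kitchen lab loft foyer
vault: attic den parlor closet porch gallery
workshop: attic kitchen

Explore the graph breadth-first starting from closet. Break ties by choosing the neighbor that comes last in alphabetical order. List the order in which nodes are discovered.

closet -> workshop -> vault -> lab -> foyer -> kitchen -> attic -> porch -> parlor -> gallery -> den -> loft -> annex

Visit closet; enqueue workshop, vault, lab, foyer → queue [workshop, vault, lab, foyer]
Visit workshop; enqueue kitchen, attic → queue [vault, lab, foyer, kitchen, attic]
Visit vault; enqueue porch, parlor, gallery, den → queue [lab, foyer, kitchen, attic, porch, parlor, gallery, den]
Visit lab → queue [foyer, kitchen, attic, porch, parlor, gallery, den]
Visit foyer → queue [kitchen, attic, porch, parlor, gallery, den]
Visit kitchen → queue [attic, porch, parlor, gallery, den]
Visit attic → queue [porch, parlor, gallery, den]
Visit porch; enqueue loft → queue [parlor, gallery, den, loft]
Visit parlor → queue [gallery, den, loft]
Visit gallery → queue [den, loft]
Visit den → queue [loft]
Visit loft; enqueue annex → queue [annex]
Visit annex → queue []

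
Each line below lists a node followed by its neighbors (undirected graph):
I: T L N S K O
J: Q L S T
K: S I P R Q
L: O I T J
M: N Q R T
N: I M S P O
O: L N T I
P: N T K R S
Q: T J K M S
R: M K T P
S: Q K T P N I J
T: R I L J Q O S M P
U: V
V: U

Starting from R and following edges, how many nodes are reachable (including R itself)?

BFS from R visits: R, M, K, T, P, N, Q, S, I, L, J, O
Reachable nodes: 12 of 14 total.

12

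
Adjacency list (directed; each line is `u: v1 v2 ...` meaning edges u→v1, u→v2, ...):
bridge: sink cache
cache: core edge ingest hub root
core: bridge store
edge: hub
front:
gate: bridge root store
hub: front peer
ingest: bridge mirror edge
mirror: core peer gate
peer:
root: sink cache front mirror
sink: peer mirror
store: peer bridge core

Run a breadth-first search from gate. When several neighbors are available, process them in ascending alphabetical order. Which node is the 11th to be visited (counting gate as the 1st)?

edge

Visit gate; enqueue bridge, root, store → queue [bridge, root, store]
Visit bridge; enqueue cache, sink → queue [root, store, cache, sink]
Visit root; enqueue front, mirror → queue [store, cache, sink, front, mirror]
Visit store; enqueue core, peer → queue [cache, sink, front, mirror, core, peer]
Visit cache; enqueue edge, hub, ingest → queue [sink, front, mirror, core, peer, edge, hub, ingest]
Visit sink → queue [front, mirror, core, peer, edge, hub, ingest]
Visit front → queue [mirror, core, peer, edge, hub, ingest]
Visit mirror → queue [core, peer, edge, hub, ingest]
Visit core → queue [peer, edge, hub, ingest]
Visit peer → queue [edge, hub, ingest]
Visit edge → queue [hub, ingest]
Visit hub → queue [ingest]
Visit ingest → queue []

Visit order: gate, bridge, root, store, cache, sink, front, mirror, core, peer, edge, hub, ingest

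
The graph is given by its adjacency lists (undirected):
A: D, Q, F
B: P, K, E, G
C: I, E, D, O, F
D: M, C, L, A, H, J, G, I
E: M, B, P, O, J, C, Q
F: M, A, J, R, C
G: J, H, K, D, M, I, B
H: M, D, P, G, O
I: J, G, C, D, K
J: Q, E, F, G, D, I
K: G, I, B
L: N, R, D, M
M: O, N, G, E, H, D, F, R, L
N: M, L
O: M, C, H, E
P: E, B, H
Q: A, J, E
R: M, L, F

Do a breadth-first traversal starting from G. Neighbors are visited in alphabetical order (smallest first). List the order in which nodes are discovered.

Visit G; enqueue B, D, H, I, J, K, M → queue [B, D, H, I, J, K, M]
Visit B; enqueue E, P → queue [D, H, I, J, K, M, E, P]
Visit D; enqueue A, C, L → queue [H, I, J, K, M, E, P, A, C, L]
Visit H; enqueue O → queue [I, J, K, M, E, P, A, C, L, O]
Visit I → queue [J, K, M, E, P, A, C, L, O]
Visit J; enqueue F, Q → queue [K, M, E, P, A, C, L, O, F, Q]
Visit K → queue [M, E, P, A, C, L, O, F, Q]
Visit M; enqueue N, R → queue [E, P, A, C, L, O, F, Q, N, R]
Visit E → queue [P, A, C, L, O, F, Q, N, R]
Visit P → queue [A, C, L, O, F, Q, N, R]
Visit A → queue [C, L, O, F, Q, N, R]
Visit C → queue [L, O, F, Q, N, R]
Visit L → queue [O, F, Q, N, R]
Visit O → queue [F, Q, N, R]
Visit F → queue [Q, N, R]
Visit Q → queue [N, R]
Visit N → queue [R]
Visit R → queue []

G B D H I J K M E P A C L O F Q N R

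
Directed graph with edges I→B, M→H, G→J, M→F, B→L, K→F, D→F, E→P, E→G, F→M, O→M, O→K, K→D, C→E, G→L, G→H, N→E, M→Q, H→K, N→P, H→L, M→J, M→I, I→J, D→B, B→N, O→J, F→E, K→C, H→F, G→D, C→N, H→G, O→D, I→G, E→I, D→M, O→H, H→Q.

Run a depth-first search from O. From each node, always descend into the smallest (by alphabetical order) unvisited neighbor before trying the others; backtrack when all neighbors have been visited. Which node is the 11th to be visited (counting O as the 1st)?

I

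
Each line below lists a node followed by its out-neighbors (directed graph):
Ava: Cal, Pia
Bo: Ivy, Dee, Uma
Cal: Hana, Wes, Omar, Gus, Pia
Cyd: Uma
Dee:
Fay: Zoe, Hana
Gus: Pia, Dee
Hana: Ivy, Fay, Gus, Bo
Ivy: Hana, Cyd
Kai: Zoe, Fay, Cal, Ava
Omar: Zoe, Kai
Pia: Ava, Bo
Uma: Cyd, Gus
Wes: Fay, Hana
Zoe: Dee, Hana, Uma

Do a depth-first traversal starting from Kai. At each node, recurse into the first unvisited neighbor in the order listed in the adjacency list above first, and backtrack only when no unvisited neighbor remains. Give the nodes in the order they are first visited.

Visit Kai
Kai → Zoe
Zoe → Dee
Zoe → Hana
Hana → Ivy
Ivy → Cyd
Cyd → Uma
Uma → Gus
Gus → Pia
Pia → Ava
Ava → Cal
Cal → Wes
Wes → Fay
Cal → Omar
Pia → Bo

Kai, Zoe, Dee, Hana, Ivy, Cyd, Uma, Gus, Pia, Ava, Cal, Wes, Fay, Omar, Bo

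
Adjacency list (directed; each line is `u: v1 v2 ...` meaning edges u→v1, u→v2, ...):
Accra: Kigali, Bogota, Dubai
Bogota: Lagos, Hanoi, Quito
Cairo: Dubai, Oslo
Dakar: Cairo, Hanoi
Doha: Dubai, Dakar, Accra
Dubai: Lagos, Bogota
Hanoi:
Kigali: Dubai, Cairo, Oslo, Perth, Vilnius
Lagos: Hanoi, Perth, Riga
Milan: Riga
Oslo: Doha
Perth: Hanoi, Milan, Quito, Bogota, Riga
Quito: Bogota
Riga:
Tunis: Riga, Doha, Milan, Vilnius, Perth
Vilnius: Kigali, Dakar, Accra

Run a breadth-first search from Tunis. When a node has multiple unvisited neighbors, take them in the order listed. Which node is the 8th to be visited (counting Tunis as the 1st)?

Dakar

Visit Tunis; enqueue Riga, Doha, Milan, Vilnius, Perth → queue [Riga, Doha, Milan, Vilnius, Perth]
Visit Riga → queue [Doha, Milan, Vilnius, Perth]
Visit Doha; enqueue Dubai, Dakar, Accra → queue [Milan, Vilnius, Perth, Dubai, Dakar, Accra]
Visit Milan → queue [Vilnius, Perth, Dubai, Dakar, Accra]
Visit Vilnius; enqueue Kigali → queue [Perth, Dubai, Dakar, Accra, Kigali]
Visit Perth; enqueue Hanoi, Quito, Bogota → queue [Dubai, Dakar, Accra, Kigali, Hanoi, Quito, Bogota]
Visit Dubai; enqueue Lagos → queue [Dakar, Accra, Kigali, Hanoi, Quito, Bogota, Lagos]
Visit Dakar; enqueue Cairo → queue [Accra, Kigali, Hanoi, Quito, Bogota, Lagos, Cairo]
Visit Accra → queue [Kigali, Hanoi, Quito, Bogota, Lagos, Cairo]
Visit Kigali; enqueue Oslo → queue [Hanoi, Quito, Bogota, Lagos, Cairo, Oslo]
Visit Hanoi → queue [Quito, Bogota, Lagos, Cairo, Oslo]
Visit Quito → queue [Bogota, Lagos, Cairo, Oslo]
Visit Bogota → queue [Lagos, Cairo, Oslo]
Visit Lagos → queue [Cairo, Oslo]
Visit Cairo → queue [Oslo]
Visit Oslo → queue []

Visit order: Tunis, Riga, Doha, Milan, Vilnius, Perth, Dubai, Dakar, Accra, Kigali, Hanoi, Quito, Bogota, Lagos, Cairo, Oslo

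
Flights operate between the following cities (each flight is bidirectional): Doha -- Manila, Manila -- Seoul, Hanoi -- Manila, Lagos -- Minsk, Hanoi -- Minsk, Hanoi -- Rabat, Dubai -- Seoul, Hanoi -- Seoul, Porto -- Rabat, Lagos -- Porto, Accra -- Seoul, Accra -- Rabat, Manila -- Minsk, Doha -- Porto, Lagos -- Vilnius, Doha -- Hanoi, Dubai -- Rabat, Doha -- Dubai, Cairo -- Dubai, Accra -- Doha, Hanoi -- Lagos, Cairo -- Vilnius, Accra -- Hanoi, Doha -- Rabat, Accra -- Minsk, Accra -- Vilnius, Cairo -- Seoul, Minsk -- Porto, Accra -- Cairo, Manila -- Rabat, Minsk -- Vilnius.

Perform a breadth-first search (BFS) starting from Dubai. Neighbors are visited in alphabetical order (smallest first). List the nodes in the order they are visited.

Visit Dubai; enqueue Cairo, Doha, Rabat, Seoul → queue [Cairo, Doha, Rabat, Seoul]
Visit Cairo; enqueue Accra, Vilnius → queue [Doha, Rabat, Seoul, Accra, Vilnius]
Visit Doha; enqueue Hanoi, Manila, Porto → queue [Rabat, Seoul, Accra, Vilnius, Hanoi, Manila, Porto]
Visit Rabat → queue [Seoul, Accra, Vilnius, Hanoi, Manila, Porto]
Visit Seoul → queue [Accra, Vilnius, Hanoi, Manila, Porto]
Visit Accra; enqueue Minsk → queue [Vilnius, Hanoi, Manila, Porto, Minsk]
Visit Vilnius; enqueue Lagos → queue [Hanoi, Manila, Porto, Minsk, Lagos]
Visit Hanoi → queue [Manila, Porto, Minsk, Lagos]
Visit Manila → queue [Porto, Minsk, Lagos]
Visit Porto → queue [Minsk, Lagos]
Visit Minsk → queue [Lagos]
Visit Lagos → queue []

Dubai → Cairo → Doha → Rabat → Seoul → Accra → Vilnius → Hanoi → Manila → Porto → Minsk → Lagos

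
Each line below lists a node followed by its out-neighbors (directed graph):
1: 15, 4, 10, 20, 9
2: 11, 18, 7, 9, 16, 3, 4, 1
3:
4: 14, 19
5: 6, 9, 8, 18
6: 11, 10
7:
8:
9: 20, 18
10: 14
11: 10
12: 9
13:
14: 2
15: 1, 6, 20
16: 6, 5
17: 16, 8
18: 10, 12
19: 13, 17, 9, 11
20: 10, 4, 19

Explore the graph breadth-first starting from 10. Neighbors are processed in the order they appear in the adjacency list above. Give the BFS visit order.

Visit 10; enqueue 14 → queue [14]
Visit 14; enqueue 2 → queue [2]
Visit 2; enqueue 11, 18, 7, 9, 16, 3, 4, 1 → queue [11, 18, 7, 9, 16, 3, 4, 1]
Visit 11 → queue [18, 7, 9, 16, 3, 4, 1]
Visit 18; enqueue 12 → queue [7, 9, 16, 3, 4, 1, 12]
Visit 7 → queue [9, 16, 3, 4, 1, 12]
Visit 9; enqueue 20 → queue [16, 3, 4, 1, 12, 20]
Visit 16; enqueue 6, 5 → queue [3, 4, 1, 12, 20, 6, 5]
Visit 3 → queue [4, 1, 12, 20, 6, 5]
Visit 4; enqueue 19 → queue [1, 12, 20, 6, 5, 19]
Visit 1; enqueue 15 → queue [12, 20, 6, 5, 19, 15]
Visit 12 → queue [20, 6, 5, 19, 15]
Visit 20 → queue [6, 5, 19, 15]
Visit 6 → queue [5, 19, 15]
Visit 5; enqueue 8 → queue [19, 15, 8]
Visit 19; enqueue 13, 17 → queue [15, 8, 13, 17]
Visit 15 → queue [8, 13, 17]
Visit 8 → queue [13, 17]
Visit 13 → queue [17]
Visit 17 → queue []

10 14 2 11 18 7 9 16 3 4 1 12 20 6 5 19 15 8 13 17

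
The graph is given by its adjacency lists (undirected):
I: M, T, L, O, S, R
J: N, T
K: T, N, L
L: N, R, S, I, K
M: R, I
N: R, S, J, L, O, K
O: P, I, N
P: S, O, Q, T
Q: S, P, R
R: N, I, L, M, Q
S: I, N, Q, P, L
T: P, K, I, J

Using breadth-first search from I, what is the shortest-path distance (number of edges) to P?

Level 0: I
Level 1: L, M, O, R, S, T
Level 2: J, K, N, P, Q
P first appears at level 2.

2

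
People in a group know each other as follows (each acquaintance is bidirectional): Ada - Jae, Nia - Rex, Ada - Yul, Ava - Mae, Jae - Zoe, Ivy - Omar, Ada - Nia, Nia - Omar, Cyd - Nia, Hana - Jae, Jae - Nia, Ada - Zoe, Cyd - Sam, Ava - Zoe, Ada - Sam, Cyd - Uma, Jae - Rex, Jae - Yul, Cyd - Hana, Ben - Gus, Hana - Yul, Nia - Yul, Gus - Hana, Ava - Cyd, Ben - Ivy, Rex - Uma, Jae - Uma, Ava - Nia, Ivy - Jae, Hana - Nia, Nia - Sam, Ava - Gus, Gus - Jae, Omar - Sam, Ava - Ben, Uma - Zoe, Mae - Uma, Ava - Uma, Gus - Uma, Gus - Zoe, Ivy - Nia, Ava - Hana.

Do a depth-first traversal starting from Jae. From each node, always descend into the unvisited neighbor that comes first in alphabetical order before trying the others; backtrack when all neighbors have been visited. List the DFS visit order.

Visit Jae
Jae → Ada
Ada → Nia
Nia → Ava
Ava → Ben
Ben → Gus
Gus → Hana
Hana → Cyd
Cyd → Sam
Sam → Omar
Omar → Ivy
Cyd → Uma
Uma → Mae
Uma → Rex
Uma → Zoe
Hana → Yul

Jae, Ada, Nia, Ava, Ben, Gus, Hana, Cyd, Sam, Omar, Ivy, Uma, Mae, Rex, Zoe, Yul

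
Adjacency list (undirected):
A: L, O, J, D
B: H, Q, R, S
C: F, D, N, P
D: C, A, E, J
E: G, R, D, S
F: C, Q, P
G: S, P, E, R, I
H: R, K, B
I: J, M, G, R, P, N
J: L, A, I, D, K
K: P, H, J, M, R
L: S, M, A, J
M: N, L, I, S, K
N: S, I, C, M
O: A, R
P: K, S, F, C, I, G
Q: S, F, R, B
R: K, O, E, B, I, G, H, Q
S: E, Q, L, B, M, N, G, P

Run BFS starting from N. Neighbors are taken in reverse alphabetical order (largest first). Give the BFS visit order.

N, S, M, I, C, Q, P, L, G, E, B, K, R, J, F, D, A, H, O

Visit N; enqueue S, M, I, C → queue [S, M, I, C]
Visit S; enqueue Q, P, L, G, E, B → queue [M, I, C, Q, P, L, G, E, B]
Visit M; enqueue K → queue [I, C, Q, P, L, G, E, B, K]
Visit I; enqueue R, J → queue [C, Q, P, L, G, E, B, K, R, J]
Visit C; enqueue F, D → queue [Q, P, L, G, E, B, K, R, J, F, D]
Visit Q → queue [P, L, G, E, B, K, R, J, F, D]
Visit P → queue [L, G, E, B, K, R, J, F, D]
Visit L; enqueue A → queue [G, E, B, K, R, J, F, D, A]
Visit G → queue [E, B, K, R, J, F, D, A]
Visit E → queue [B, K, R, J, F, D, A]
Visit B; enqueue H → queue [K, R, J, F, D, A, H]
Visit K → queue [R, J, F, D, A, H]
Visit R; enqueue O → queue [J, F, D, A, H, O]
Visit J → queue [F, D, A, H, O]
Visit F → queue [D, A, H, O]
Visit D → queue [A, H, O]
Visit A → queue [H, O]
Visit H → queue [O]
Visit O → queue []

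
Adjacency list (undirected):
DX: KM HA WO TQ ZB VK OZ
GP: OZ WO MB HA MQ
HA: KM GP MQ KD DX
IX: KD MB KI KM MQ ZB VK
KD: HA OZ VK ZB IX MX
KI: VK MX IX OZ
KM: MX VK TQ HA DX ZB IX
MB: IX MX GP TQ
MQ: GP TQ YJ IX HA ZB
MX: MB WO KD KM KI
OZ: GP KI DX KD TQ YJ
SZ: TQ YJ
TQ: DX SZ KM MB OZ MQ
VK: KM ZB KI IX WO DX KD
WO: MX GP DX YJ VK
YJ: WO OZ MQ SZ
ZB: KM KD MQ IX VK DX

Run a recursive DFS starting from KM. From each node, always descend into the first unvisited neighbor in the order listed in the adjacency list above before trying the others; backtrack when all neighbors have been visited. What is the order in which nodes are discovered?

Visit KM
KM → MX
MX → MB
MB → IX
IX → KD
KD → HA
HA → GP
GP → OZ
OZ → KI
KI → VK
VK → ZB
ZB → MQ
MQ → TQ
TQ → DX
DX → WO
WO → YJ
YJ → SZ

KM, MX, MB, IX, KD, HA, GP, OZ, KI, VK, ZB, MQ, TQ, DX, WO, YJ, SZ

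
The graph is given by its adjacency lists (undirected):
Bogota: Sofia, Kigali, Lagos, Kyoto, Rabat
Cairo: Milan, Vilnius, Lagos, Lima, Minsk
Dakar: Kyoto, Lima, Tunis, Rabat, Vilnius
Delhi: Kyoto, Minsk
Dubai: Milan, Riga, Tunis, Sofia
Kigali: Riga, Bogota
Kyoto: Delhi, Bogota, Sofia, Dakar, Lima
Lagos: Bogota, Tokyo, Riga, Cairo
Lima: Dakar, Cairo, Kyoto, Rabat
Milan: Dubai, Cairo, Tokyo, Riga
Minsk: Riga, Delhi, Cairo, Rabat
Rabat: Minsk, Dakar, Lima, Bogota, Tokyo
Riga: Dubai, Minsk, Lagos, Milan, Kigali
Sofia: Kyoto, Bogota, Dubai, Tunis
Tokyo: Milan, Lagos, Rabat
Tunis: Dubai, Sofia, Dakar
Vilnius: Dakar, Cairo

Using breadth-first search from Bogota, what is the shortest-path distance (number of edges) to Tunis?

2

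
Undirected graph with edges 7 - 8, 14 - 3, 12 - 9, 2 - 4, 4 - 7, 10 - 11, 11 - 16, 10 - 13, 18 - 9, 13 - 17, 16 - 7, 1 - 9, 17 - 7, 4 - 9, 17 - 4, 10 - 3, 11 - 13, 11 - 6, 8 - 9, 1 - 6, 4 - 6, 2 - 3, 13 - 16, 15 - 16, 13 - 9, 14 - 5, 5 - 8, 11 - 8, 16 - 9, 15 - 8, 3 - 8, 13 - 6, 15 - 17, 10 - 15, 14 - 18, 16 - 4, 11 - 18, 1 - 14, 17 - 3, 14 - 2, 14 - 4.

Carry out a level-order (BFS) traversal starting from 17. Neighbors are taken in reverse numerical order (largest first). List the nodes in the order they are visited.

17 -> 15 -> 13 -> 7 -> 4 -> 3 -> 16 -> 10 -> 8 -> 11 -> 9 -> 6 -> 14 -> 2 -> 5 -> 18 -> 12 -> 1

Visit 17; enqueue 15, 13, 7, 4, 3 → queue [15, 13, 7, 4, 3]
Visit 15; enqueue 16, 10, 8 → queue [13, 7, 4, 3, 16, 10, 8]
Visit 13; enqueue 11, 9, 6 → queue [7, 4, 3, 16, 10, 8, 11, 9, 6]
Visit 7 → queue [4, 3, 16, 10, 8, 11, 9, 6]
Visit 4; enqueue 14, 2 → queue [3, 16, 10, 8, 11, 9, 6, 14, 2]
Visit 3 → queue [16, 10, 8, 11, 9, 6, 14, 2]
Visit 16 → queue [10, 8, 11, 9, 6, 14, 2]
Visit 10 → queue [8, 11, 9, 6, 14, 2]
Visit 8; enqueue 5 → queue [11, 9, 6, 14, 2, 5]
Visit 11; enqueue 18 → queue [9, 6, 14, 2, 5, 18]
Visit 9; enqueue 12, 1 → queue [6, 14, 2, 5, 18, 12, 1]
Visit 6 → queue [14, 2, 5, 18, 12, 1]
Visit 14 → queue [2, 5, 18, 12, 1]
Visit 2 → queue [5, 18, 12, 1]
Visit 5 → queue [18, 12, 1]
Visit 18 → queue [12, 1]
Visit 12 → queue [1]
Visit 1 → queue []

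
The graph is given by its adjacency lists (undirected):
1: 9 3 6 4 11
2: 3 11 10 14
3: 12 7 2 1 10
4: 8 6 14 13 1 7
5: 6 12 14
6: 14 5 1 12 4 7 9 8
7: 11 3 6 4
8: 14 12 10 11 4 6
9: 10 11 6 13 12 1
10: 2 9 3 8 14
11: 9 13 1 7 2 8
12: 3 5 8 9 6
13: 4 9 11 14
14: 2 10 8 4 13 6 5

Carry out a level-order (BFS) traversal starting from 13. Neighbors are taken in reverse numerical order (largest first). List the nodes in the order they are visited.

13 → 14 → 11 → 9 → 4 → 10 → 8 → 6 → 5 → 2 → 7 → 1 → 12 → 3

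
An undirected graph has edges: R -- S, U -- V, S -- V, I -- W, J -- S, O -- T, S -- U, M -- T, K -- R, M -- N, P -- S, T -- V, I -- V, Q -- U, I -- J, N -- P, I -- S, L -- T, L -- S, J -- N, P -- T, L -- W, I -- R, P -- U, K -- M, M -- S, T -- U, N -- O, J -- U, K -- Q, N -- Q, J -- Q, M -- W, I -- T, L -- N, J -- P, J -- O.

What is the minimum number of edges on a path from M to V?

2

Level 0: M
Level 1: K, N, S, T, W
Level 2: I, J, L, O, P, Q, R, U, V
V first appears at level 2.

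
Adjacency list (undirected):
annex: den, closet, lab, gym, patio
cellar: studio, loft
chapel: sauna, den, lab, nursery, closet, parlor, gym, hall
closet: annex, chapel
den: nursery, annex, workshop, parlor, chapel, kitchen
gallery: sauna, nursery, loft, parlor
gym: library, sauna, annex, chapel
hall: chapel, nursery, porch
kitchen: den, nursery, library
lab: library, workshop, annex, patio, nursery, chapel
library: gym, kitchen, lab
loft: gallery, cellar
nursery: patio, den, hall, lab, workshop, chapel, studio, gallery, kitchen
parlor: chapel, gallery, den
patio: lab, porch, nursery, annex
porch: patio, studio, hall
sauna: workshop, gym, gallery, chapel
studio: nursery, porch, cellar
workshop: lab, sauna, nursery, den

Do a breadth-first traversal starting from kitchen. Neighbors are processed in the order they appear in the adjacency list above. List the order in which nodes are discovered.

Visit kitchen; enqueue den, nursery, library → queue [den, nursery, library]
Visit den; enqueue annex, workshop, parlor, chapel → queue [nursery, library, annex, workshop, parlor, chapel]
Visit nursery; enqueue patio, hall, lab, studio, gallery → queue [library, annex, workshop, parlor, chapel, patio, hall, lab, studio, gallery]
Visit library; enqueue gym → queue [annex, workshop, parlor, chapel, patio, hall, lab, studio, gallery, gym]
Visit annex; enqueue closet → queue [workshop, parlor, chapel, patio, hall, lab, studio, gallery, gym, closet]
Visit workshop; enqueue sauna → queue [parlor, chapel, patio, hall, lab, studio, gallery, gym, closet, sauna]
Visit parlor → queue [chapel, patio, hall, lab, studio, gallery, gym, closet, sauna]
Visit chapel → queue [patio, hall, lab, studio, gallery, gym, closet, sauna]
Visit patio; enqueue porch → queue [hall, lab, studio, gallery, gym, closet, sauna, porch]
Visit hall → queue [lab, studio, gallery, gym, closet, sauna, porch]
Visit lab → queue [studio, gallery, gym, closet, sauna, porch]
Visit studio; enqueue cellar → queue [gallery, gym, closet, sauna, porch, cellar]
Visit gallery; enqueue loft → queue [gym, closet, sauna, porch, cellar, loft]
Visit gym → queue [closet, sauna, porch, cellar, loft]
Visit closet → queue [sauna, porch, cellar, loft]
Visit sauna → queue [porch, cellar, loft]
Visit porch → queue [cellar, loft]
Visit cellar → queue [loft]
Visit loft → queue []

kitchen den nursery library annex workshop parlor chapel patio hall lab studio gallery gym closet sauna porch cellar loft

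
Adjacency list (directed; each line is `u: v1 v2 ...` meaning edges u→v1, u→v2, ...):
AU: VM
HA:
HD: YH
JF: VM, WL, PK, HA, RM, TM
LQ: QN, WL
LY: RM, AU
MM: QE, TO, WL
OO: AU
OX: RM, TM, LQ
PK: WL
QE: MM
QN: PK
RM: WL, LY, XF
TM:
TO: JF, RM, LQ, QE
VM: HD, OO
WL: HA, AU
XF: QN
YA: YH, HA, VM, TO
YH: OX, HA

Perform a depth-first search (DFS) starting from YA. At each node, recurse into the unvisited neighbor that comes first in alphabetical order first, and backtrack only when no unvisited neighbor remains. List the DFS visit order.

YA, HA, TO, JF, PK, WL, AU, VM, HD, YH, OX, LQ, QN, RM, LY, XF, TM, OO, QE, MM

Visit YA
YA → HA
YA → TO
TO → JF
JF → PK
PK → WL
WL → AU
AU → VM
VM → HD
HD → YH
YH → OX
OX → LQ
LQ → QN
OX → RM
RM → LY
RM → XF
OX → TM
VM → OO
TO → QE
QE → MM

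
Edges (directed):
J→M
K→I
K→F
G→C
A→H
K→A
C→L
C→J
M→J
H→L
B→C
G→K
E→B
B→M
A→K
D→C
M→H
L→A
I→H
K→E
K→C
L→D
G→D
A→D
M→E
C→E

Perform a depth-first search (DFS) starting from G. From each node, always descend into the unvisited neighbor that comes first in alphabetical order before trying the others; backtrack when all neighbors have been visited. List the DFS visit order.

Visit G
G → C
C → E
E → B
B → M
M → H
H → L
L → A
A → D
A → K
K → F
K → I
M → J

G C E B M H L A D K F I J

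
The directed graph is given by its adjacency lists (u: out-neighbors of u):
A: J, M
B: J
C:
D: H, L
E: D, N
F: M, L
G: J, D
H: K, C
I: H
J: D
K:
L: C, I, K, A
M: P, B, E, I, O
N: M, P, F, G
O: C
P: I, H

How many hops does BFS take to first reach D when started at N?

2

Level 0: N
Level 1: F, G, M, P
Level 2: B, D, E, H, I, J, L, O
Level 3: A, C, K
D first appears at level 2.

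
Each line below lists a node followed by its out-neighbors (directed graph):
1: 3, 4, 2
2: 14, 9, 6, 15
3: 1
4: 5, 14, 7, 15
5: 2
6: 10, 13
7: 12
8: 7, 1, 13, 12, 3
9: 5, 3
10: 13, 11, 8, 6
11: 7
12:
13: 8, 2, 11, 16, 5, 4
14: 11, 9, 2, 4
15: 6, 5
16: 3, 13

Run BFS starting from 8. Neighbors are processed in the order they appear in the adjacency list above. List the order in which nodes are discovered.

Visit 8; enqueue 7, 1, 13, 12, 3 → queue [7, 1, 13, 12, 3]
Visit 7 → queue [1, 13, 12, 3]
Visit 1; enqueue 4, 2 → queue [13, 12, 3, 4, 2]
Visit 13; enqueue 11, 16, 5 → queue [12, 3, 4, 2, 11, 16, 5]
Visit 12 → queue [3, 4, 2, 11, 16, 5]
Visit 3 → queue [4, 2, 11, 16, 5]
Visit 4; enqueue 14, 15 → queue [2, 11, 16, 5, 14, 15]
Visit 2; enqueue 9, 6 → queue [11, 16, 5, 14, 15, 9, 6]
Visit 11 → queue [16, 5, 14, 15, 9, 6]
Visit 16 → queue [5, 14, 15, 9, 6]
Visit 5 → queue [14, 15, 9, 6]
Visit 14 → queue [15, 9, 6]
Visit 15 → queue [9, 6]
Visit 9 → queue [6]
Visit 6; enqueue 10 → queue [10]
Visit 10 → queue []

8 → 7 → 1 → 13 → 12 → 3 → 4 → 2 → 11 → 16 → 5 → 14 → 15 → 9 → 6 → 10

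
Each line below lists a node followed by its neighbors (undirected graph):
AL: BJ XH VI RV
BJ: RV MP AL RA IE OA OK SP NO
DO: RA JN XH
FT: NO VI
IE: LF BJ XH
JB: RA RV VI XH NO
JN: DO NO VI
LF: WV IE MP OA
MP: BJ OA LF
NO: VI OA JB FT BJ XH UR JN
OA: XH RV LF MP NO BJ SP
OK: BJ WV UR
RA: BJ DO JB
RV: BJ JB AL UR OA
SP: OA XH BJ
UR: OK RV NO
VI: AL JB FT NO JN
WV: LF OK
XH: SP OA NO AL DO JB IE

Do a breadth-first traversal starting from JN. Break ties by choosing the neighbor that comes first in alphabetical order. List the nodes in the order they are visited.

Visit JN; enqueue DO, NO, VI → queue [DO, NO, VI]
Visit DO; enqueue RA, XH → queue [NO, VI, RA, XH]
Visit NO; enqueue BJ, FT, JB, OA, UR → queue [VI, RA, XH, BJ, FT, JB, OA, UR]
Visit VI; enqueue AL → queue [RA, XH, BJ, FT, JB, OA, UR, AL]
Visit RA → queue [XH, BJ, FT, JB, OA, UR, AL]
Visit XH; enqueue IE, SP → queue [BJ, FT, JB, OA, UR, AL, IE, SP]
Visit BJ; enqueue MP, OK, RV → queue [FT, JB, OA, UR, AL, IE, SP, MP, OK, RV]
Visit FT → queue [JB, OA, UR, AL, IE, SP, MP, OK, RV]
Visit JB → queue [OA, UR, AL, IE, SP, MP, OK, RV]
Visit OA; enqueue LF → queue [UR, AL, IE, SP, MP, OK, RV, LF]
Visit UR → queue [AL, IE, SP, MP, OK, RV, LF]
Visit AL → queue [IE, SP, MP, OK, RV, LF]
Visit IE → queue [SP, MP, OK, RV, LF]
Visit SP → queue [MP, OK, RV, LF]
Visit MP → queue [OK, RV, LF]
Visit OK; enqueue WV → queue [RV, LF, WV]
Visit RV → queue [LF, WV]
Visit LF → queue [WV]
Visit WV → queue []

JN -> DO -> NO -> VI -> RA -> XH -> BJ -> FT -> JB -> OA -> UR -> AL -> IE -> SP -> MP -> OK -> RV -> LF -> WV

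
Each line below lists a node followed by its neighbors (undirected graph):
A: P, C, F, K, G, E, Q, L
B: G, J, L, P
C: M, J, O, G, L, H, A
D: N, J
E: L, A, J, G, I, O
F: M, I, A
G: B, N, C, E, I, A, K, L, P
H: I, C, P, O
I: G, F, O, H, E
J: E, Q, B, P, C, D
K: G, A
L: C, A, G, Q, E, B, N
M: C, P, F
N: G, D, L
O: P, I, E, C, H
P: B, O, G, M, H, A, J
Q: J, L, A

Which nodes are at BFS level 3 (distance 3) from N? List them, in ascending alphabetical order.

Level 0: N
Level 1: D, G, L
Level 2: A, B, C, E, I, J, K, P, Q
Level 3: F, H, M, O

F, H, M, O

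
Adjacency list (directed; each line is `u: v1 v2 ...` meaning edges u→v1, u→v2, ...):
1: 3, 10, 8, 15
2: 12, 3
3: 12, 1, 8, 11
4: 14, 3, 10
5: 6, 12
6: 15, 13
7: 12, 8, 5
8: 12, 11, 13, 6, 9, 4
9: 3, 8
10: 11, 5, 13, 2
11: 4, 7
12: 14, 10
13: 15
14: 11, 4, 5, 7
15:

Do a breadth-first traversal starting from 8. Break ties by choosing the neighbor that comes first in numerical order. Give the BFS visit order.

Visit 8; enqueue 4, 6, 9, 11, 12, 13 → queue [4, 6, 9, 11, 12, 13]
Visit 4; enqueue 3, 10, 14 → queue [6, 9, 11, 12, 13, 3, 10, 14]
Visit 6; enqueue 15 → queue [9, 11, 12, 13, 3, 10, 14, 15]
Visit 9 → queue [11, 12, 13, 3, 10, 14, 15]
Visit 11; enqueue 7 → queue [12, 13, 3, 10, 14, 15, 7]
Visit 12 → queue [13, 3, 10, 14, 15, 7]
Visit 13 → queue [3, 10, 14, 15, 7]
Visit 3; enqueue 1 → queue [10, 14, 15, 7, 1]
Visit 10; enqueue 2, 5 → queue [14, 15, 7, 1, 2, 5]
Visit 14 → queue [15, 7, 1, 2, 5]
Visit 15 → queue [7, 1, 2, 5]
Visit 7 → queue [1, 2, 5]
Visit 1 → queue [2, 5]
Visit 2 → queue [5]
Visit 5 → queue []

8 4 6 9 11 12 13 3 10 14 15 7 1 2 5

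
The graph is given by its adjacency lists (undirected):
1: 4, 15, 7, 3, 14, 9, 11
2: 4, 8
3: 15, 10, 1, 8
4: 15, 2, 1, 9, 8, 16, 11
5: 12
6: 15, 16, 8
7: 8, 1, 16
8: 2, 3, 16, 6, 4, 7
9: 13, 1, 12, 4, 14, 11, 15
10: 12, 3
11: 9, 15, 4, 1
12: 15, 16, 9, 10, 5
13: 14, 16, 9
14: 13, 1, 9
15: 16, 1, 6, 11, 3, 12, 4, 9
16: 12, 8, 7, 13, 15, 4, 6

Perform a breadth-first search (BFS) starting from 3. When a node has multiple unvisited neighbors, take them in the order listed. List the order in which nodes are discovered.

3, 15, 10, 1, 8, 16, 6, 11, 12, 4, 9, 7, 14, 2, 13, 5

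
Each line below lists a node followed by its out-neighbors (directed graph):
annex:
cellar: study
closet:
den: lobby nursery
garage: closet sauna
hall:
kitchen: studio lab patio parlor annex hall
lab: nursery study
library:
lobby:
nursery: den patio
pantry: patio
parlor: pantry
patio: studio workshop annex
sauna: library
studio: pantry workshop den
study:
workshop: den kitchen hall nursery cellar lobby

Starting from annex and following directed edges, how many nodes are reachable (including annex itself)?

1

BFS from annex visits: annex
Reachable nodes: 1 of 18 total.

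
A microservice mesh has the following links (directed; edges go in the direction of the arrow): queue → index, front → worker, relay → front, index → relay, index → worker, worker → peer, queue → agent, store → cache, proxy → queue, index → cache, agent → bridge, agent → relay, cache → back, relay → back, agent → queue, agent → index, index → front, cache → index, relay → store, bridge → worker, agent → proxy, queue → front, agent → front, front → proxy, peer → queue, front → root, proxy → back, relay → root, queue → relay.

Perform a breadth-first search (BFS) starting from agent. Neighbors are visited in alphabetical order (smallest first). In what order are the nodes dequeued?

Visit agent; enqueue bridge, front, index, proxy, queue, relay → queue [bridge, front, index, proxy, queue, relay]
Visit bridge; enqueue worker → queue [front, index, proxy, queue, relay, worker]
Visit front; enqueue root → queue [index, proxy, queue, relay, worker, root]
Visit index; enqueue cache → queue [proxy, queue, relay, worker, root, cache]
Visit proxy; enqueue back → queue [queue, relay, worker, root, cache, back]
Visit queue → queue [relay, worker, root, cache, back]
Visit relay; enqueue store → queue [worker, root, cache, back, store]
Visit worker; enqueue peer → queue [root, cache, back, store, peer]
Visit root → queue [cache, back, store, peer]
Visit cache → queue [back, store, peer]
Visit back → queue [store, peer]
Visit store → queue [peer]
Visit peer → queue []

agent -> bridge -> front -> index -> proxy -> queue -> relay -> worker -> root -> cache -> back -> store -> peer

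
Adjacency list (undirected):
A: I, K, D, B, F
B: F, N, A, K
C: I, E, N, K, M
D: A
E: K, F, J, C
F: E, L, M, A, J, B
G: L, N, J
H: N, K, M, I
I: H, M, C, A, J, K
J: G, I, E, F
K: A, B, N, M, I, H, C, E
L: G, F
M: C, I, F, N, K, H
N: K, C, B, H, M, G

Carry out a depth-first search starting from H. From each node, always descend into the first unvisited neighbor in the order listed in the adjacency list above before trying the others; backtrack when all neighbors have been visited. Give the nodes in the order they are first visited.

Visit H
H → N
N → K
K → A
A → I
I → M
M → C
C → E
E → F
F → L
L → G
G → J
F → B
A → D

H N K A I M C E F L G J B D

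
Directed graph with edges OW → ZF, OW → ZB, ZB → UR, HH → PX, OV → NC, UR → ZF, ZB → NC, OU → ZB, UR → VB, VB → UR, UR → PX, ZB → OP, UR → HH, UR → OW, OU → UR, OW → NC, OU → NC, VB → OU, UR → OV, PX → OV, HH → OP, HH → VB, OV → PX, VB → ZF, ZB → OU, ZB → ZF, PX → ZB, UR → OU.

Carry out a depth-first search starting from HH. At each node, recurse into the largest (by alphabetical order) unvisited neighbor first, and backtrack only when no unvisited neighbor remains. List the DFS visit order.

Visit HH
HH → VB
VB → ZF
VB → UR
UR → PX
PX → ZB
ZB → OU
OU → NC
ZB → OP
PX → OV
UR → OW

HH VB ZF UR PX ZB OU NC OP OV OW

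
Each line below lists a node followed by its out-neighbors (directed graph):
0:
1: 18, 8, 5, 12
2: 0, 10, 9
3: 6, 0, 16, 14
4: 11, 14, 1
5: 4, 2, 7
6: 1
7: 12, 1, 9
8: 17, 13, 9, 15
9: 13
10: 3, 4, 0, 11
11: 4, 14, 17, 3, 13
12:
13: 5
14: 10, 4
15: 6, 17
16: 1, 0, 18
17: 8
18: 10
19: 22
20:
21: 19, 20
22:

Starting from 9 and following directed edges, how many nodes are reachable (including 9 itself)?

19

BFS from 9 visits: 9, 13, 5, 7, 4, 2, 12, 1, 14, 11, 10, 0, 18, 8, 17, 3, 15, 16, 6
Reachable nodes: 19 of 23 total.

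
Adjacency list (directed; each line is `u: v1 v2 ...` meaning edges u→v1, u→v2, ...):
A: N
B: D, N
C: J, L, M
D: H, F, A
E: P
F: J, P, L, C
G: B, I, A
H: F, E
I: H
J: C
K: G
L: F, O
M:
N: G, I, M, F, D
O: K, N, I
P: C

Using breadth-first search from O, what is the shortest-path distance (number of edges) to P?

3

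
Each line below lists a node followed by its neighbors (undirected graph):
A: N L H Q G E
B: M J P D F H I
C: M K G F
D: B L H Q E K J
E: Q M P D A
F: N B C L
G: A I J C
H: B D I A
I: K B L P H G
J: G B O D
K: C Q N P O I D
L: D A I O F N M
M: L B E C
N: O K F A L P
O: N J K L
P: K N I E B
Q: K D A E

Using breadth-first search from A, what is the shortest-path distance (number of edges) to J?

2

Level 0: A
Level 1: E, G, H, L, N, Q
Level 2: B, C, D, F, I, J, K, M, O, P
J first appears at level 2.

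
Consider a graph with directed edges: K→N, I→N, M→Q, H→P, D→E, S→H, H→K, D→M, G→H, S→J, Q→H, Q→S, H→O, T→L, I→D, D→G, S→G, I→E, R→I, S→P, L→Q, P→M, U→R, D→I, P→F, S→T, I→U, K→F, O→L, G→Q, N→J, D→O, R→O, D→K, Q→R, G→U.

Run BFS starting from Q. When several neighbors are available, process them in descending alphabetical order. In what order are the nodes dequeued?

Q -> S -> R -> H -> T -> P -> J -> G -> O -> I -> K -> L -> M -> F -> U -> N -> E -> D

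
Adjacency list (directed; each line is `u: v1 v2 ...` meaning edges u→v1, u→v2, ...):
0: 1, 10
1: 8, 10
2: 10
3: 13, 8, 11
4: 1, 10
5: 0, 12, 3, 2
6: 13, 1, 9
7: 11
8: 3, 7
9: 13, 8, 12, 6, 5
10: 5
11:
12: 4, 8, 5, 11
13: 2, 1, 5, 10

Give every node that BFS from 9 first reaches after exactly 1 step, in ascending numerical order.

Level 0: 9
Level 1: 5, 6, 8, 12, 13
Level 2: 0, 1, 2, 3, 4, 7, 10, 11

5, 6, 8, 12, 13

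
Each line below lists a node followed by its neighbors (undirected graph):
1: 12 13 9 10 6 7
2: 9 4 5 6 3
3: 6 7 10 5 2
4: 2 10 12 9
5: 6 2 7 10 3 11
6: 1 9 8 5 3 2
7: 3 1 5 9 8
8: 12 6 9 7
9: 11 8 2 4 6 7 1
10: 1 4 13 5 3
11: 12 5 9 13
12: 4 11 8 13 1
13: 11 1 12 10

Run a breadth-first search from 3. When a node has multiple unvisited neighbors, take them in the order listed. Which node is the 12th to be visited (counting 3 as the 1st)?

11

Visit 3; enqueue 6, 7, 10, 5, 2 → queue [6, 7, 10, 5, 2]
Visit 6; enqueue 1, 9, 8 → queue [7, 10, 5, 2, 1, 9, 8]
Visit 7 → queue [10, 5, 2, 1, 9, 8]
Visit 10; enqueue 4, 13 → queue [5, 2, 1, 9, 8, 4, 13]
Visit 5; enqueue 11 → queue [2, 1, 9, 8, 4, 13, 11]
Visit 2 → queue [1, 9, 8, 4, 13, 11]
Visit 1; enqueue 12 → queue [9, 8, 4, 13, 11, 12]
Visit 9 → queue [8, 4, 13, 11, 12]
Visit 8 → queue [4, 13, 11, 12]
Visit 4 → queue [13, 11, 12]
Visit 13 → queue [11, 12]
Visit 11 → queue [12]
Visit 12 → queue []

Visit order: 3, 6, 7, 10, 5, 2, 1, 9, 8, 4, 13, 11, 12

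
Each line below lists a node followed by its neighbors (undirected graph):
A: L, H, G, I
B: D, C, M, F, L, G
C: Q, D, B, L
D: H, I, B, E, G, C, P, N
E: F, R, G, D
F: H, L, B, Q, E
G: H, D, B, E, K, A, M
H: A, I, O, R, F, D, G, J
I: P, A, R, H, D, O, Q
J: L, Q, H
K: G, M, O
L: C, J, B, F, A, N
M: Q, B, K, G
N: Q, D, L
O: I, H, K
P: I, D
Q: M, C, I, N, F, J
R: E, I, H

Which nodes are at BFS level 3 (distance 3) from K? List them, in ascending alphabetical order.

C, F, J, L, N, P, R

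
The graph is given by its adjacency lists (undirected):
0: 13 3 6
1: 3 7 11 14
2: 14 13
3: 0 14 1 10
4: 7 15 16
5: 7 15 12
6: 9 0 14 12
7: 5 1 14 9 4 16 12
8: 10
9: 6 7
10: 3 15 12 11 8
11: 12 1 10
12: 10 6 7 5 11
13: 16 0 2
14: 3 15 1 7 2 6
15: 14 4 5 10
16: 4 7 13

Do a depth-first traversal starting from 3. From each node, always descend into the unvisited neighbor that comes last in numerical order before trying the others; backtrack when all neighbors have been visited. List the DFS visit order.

Visit 3
3 → 14
14 → 15
15 → 10
10 → 12
12 → 11
11 → 1
1 → 7
7 → 16
16 → 13
13 → 2
13 → 0
0 → 6
6 → 9
16 → 4
7 → 5
10 → 8

3, 14, 15, 10, 12, 11, 1, 7, 16, 13, 2, 0, 6, 9, 4, 5, 8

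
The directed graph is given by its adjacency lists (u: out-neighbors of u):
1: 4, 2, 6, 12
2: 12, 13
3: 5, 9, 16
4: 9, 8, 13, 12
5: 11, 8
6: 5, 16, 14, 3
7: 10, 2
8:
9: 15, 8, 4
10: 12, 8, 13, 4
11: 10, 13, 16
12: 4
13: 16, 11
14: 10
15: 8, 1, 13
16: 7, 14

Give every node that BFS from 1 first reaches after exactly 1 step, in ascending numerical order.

Level 0: 1
Level 1: 2, 4, 6, 12
Level 2: 3, 5, 8, 9, 13, 14, 16
Level 3: 7, 10, 11, 15

2, 4, 6, 12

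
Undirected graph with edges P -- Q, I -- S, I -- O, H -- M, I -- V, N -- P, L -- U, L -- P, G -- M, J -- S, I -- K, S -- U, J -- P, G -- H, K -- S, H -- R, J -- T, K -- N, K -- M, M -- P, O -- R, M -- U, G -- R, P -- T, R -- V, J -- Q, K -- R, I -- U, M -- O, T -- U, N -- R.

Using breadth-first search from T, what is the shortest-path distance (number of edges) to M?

Level 0: T
Level 1: J, P, U
Level 2: I, L, M, N, Q, S
Level 3: G, H, K, O, R, V
M first appears at level 2.

2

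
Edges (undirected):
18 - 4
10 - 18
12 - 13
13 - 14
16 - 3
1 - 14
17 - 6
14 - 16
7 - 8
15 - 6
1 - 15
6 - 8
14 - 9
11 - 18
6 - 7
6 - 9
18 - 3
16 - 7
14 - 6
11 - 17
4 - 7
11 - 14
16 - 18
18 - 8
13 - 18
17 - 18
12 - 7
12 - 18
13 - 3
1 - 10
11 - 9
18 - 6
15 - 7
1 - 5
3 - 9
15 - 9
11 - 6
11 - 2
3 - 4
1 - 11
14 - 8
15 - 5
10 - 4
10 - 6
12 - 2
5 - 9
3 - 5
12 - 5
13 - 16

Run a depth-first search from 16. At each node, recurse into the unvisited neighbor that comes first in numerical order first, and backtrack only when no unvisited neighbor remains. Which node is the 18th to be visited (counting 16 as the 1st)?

15

Visit 16
16 → 3
3 → 4
4 → 7
7 → 6
6 → 8
8 → 14
14 → 1
1 → 5
5 → 9
9 → 11
11 → 2
2 → 12
12 → 13
13 → 18
18 → 10
18 → 17
9 → 15

Visit order: 16, 3, 4, 7, 6, 8, 14, 1, 5, 9, 11, 2, 12, 13, 18, 10, 17, 15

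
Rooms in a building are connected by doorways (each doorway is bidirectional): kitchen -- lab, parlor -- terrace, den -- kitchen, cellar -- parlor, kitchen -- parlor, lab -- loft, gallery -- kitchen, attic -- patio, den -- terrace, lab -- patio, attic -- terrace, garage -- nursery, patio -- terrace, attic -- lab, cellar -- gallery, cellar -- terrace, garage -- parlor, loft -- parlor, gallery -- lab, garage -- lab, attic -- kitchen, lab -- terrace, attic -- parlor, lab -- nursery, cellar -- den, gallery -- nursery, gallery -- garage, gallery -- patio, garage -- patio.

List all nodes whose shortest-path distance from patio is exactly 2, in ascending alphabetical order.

cellar, den, kitchen, loft, nursery, parlor

Level 0: patio
Level 1: attic, gallery, garage, lab, terrace
Level 2: cellar, den, kitchen, loft, nursery, parlor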